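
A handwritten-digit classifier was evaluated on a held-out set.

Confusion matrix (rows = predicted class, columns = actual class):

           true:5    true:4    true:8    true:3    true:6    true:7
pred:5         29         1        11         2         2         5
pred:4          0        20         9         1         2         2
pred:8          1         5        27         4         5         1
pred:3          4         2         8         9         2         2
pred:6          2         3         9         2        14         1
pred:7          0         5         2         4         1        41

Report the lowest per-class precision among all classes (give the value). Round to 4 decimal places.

Per-class precision (TP/(TP+FP)):
  5: TP=29, FP=1+11+2+2+5=21 → 29/50 = 0.58000
  4: TP=20, FP=0+9+1+2+2=14 → 20/34 = 0.58824
  8: TP=27, FP=1+5+4+5+1=16 → 27/43 = 0.62791
  3: TP=9, FP=4+2+8+2+2=18 → 9/27 = 0.33333
  6: TP=14, FP=2+3+9+2+1=17 → 14/31 = 0.45161
  7: TP=41, FP=0+5+2+4+1=12 → 41/53 = 0.77358
Lowest is class '3' with precision = 0.3333.

0.3333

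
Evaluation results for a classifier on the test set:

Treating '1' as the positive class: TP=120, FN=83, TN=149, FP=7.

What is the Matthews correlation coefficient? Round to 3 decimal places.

0.566

MCC = (TP·TN − FP·FN) / √((TP+FP)(TP+FN)(TN+FP)(TN+FN))
Numerator = 120·149 − 7·83 = 17299
Denominator = √(127·203·156·232) = √933065952 = 30546.1283
MCC = 17299 / 30546.1283 = 0.566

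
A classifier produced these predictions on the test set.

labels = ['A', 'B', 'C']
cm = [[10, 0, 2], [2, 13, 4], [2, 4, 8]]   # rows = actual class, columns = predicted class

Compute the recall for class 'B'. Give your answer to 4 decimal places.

recall = TP/(TP+FN).
B: TP=13, FN=2+4=6 → 13/19 = 0.68421

0.6842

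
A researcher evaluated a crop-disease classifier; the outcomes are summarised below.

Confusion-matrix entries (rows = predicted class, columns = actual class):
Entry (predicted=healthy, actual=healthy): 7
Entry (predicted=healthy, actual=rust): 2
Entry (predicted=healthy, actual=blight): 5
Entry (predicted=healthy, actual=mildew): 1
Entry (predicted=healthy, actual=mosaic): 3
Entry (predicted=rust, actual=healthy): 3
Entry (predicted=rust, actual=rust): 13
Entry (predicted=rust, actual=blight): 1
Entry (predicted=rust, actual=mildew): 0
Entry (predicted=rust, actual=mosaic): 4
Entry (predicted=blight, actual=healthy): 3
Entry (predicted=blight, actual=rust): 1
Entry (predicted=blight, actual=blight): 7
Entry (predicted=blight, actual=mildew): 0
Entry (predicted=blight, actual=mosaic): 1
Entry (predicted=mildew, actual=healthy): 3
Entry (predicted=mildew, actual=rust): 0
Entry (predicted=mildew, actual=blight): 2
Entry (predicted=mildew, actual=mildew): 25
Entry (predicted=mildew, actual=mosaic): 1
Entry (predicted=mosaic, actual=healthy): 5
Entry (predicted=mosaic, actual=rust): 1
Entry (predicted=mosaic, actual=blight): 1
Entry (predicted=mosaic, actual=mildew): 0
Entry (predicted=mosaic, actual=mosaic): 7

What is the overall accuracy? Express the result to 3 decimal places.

Accuracy = trace / total = (7+13+7+25+7=59) / 96 = 59/96 = 0.615

0.615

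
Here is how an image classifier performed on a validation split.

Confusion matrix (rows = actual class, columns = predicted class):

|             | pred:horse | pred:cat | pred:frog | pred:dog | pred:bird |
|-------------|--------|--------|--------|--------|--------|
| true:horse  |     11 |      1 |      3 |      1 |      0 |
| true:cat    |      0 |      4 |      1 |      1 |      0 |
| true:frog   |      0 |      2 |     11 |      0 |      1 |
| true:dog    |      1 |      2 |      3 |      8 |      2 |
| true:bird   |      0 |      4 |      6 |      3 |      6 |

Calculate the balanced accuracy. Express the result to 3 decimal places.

Balanced accuracy = mean of per-class recall.
  horse: recall = 11/16 = 0.6875
  cat: recall = 4/6 = 0.6667
  frog: recall = 11/14 = 0.7857
  dog: recall = 8/16 = 0.5000
  bird: recall = 6/19 = 0.3158
Mean = (0.6875 + 0.6667 + 0.7857 + 0.5000 + 0.3158) / 5 = 0.591

0.591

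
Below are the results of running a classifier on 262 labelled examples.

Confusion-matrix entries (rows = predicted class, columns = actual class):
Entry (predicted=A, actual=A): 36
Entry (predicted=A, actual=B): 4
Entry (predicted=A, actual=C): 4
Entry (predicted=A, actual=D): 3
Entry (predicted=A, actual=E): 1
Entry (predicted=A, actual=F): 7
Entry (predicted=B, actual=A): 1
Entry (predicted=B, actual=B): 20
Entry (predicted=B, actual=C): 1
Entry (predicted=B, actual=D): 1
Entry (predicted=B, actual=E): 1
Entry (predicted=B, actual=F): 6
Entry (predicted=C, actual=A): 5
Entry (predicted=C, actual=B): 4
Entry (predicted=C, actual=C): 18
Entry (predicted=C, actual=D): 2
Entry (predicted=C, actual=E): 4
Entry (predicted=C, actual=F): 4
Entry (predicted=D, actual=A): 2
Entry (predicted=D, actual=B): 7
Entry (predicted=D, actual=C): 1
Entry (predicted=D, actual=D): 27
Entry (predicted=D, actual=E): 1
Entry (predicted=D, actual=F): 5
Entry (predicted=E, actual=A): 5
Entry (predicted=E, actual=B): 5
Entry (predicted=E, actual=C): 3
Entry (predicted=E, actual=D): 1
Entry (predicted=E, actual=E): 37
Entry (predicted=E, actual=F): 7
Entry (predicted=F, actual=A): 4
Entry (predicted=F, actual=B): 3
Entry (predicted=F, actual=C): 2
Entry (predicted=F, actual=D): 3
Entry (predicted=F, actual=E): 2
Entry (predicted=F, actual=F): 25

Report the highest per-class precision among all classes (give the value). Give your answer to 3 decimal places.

0.667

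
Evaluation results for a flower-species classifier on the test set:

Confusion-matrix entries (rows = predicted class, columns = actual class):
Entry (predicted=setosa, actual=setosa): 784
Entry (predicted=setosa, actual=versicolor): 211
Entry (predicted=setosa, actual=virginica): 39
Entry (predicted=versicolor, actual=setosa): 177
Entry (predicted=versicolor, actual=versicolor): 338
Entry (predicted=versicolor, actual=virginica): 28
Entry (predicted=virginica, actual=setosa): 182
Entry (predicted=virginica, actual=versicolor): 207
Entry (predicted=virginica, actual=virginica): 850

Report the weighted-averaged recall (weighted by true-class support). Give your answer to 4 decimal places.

Per-class recall (TP/(TP+FN)):
  setosa: TP=784, FN=177+182=359 → 784/1143 = 0.68591
  versicolor: TP=338, FN=211+207=418 → 338/756 = 0.44709
  virginica: TP=850, FN=39+28=67 → 850/917 = 0.92694
Weighted-recall = Σ (supportᵢ/N)·recallᵢ with N=2816: (1143/2816)·0.68591 + (756/2816)·0.44709 + (917/2816)·0.92694 = 0.7003

0.7003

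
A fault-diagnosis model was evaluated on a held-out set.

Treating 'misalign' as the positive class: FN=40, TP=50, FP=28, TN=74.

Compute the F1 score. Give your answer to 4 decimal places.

Precision = TP/(TP+FP) = 50/78 = 0.6410
Recall = TP/(TP+FN) = 50/90 = 0.5556
F1 = 2·TP/(2·TP+FP+FN) = 100/168 = 0.5952

0.5952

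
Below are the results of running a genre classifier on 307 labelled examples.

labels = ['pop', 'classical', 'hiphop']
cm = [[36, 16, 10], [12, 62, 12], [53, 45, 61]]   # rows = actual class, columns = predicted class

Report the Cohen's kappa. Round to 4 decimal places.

Observed agreement pₒ = trace/N = 159/307 = 0.51792
Expected agreement pₑ = Σ (rowᵢ·colᵢ)/N² = (62·101 + 86·123 + 159·83)/307² = 0.31870
κ = (pₒ − pₑ)/(1 − pₑ) = (0.51792 − 0.31870)/(1 − 0.31870) = 0.2924

0.2924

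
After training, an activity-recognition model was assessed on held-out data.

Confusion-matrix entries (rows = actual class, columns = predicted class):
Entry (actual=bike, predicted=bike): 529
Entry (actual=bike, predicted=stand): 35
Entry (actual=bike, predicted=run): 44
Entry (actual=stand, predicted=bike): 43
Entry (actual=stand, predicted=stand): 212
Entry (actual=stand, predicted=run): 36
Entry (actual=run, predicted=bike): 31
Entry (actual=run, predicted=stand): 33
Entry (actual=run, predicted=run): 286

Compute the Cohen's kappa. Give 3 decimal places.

0.718

Observed agreement pₒ = trace/N = 1027/1249 = 0.8223
Expected agreement pₑ = Σ (rowᵢ·colᵢ)/N² = (608·603 + 291·280 + 350·366)/1249² = 0.3694
κ = (pₒ − pₑ)/(1 − pₑ) = (0.8223 − 0.3694)/(1 − 0.3694) = 0.718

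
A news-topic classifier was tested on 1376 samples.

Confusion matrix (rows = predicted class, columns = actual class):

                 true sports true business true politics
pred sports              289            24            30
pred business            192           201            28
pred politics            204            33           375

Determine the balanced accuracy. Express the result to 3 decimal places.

Balanced accuracy = mean of per-class recall.
  sports: recall = 289/685 = 0.4219
  business: recall = 201/258 = 0.7791
  politics: recall = 375/433 = 0.8661
Mean = (0.4219 + 0.7791 + 0.8661) / 3 = 0.689

0.689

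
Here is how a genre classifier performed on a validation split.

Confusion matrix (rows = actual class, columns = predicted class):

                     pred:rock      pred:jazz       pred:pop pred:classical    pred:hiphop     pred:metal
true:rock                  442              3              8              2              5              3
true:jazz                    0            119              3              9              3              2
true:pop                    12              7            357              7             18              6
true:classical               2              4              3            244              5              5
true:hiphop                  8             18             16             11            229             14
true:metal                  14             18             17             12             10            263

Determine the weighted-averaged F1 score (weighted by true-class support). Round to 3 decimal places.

0.871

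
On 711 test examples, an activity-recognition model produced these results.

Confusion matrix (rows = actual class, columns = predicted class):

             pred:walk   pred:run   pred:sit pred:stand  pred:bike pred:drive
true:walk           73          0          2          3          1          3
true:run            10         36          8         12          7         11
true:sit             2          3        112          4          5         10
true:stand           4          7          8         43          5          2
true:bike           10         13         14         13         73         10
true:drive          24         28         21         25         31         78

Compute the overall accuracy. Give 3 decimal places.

Accuracy = trace / total = (73+36+112+43+73+78=415) / 711 = 415/711 = 0.584

0.584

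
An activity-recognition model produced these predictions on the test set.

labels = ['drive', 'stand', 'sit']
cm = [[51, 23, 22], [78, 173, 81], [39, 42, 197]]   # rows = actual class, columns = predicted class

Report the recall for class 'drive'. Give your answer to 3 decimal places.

One-vs-rest for 'drive': TP = diagonal; FP = other classes predicted 'drive'; FN = 'drive' predicted as other.
recall = TP/(TP+FN).
drive: TP=51, FN=23+22=45 → 51/96 = 0.5313

0.531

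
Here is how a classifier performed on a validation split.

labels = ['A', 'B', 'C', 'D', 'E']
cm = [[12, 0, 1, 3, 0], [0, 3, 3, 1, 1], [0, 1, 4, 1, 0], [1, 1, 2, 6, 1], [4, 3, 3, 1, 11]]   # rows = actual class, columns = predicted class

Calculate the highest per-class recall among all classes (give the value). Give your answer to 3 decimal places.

0.750

Per-class recall (TP/(TP+FN)):
  A: TP=12, FN=0+1+3+0=4 → 12/16 = 0.7500
  B: TP=3, FN=0+3+1+1=5 → 3/8 = 0.3750
  C: TP=4, FN=0+1+1+0=2 → 4/6 = 0.6667
  D: TP=6, FN=1+1+2+1=5 → 6/11 = 0.5455
  E: TP=11, FN=4+3+3+1=11 → 11/22 = 0.5000
Highest is class 'A' with recall = 0.750.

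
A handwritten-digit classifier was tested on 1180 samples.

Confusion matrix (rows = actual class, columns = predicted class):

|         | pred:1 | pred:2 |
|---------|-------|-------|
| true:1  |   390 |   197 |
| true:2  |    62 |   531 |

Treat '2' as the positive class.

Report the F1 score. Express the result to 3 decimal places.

0.804

Precision = TP/(TP+FP) = 531/728 = 0.7294
Recall = TP/(TP+FN) = 531/593 = 0.8954
F1 = 2·TP/(2·TP+FP+FN) = 1062/1321 = 0.804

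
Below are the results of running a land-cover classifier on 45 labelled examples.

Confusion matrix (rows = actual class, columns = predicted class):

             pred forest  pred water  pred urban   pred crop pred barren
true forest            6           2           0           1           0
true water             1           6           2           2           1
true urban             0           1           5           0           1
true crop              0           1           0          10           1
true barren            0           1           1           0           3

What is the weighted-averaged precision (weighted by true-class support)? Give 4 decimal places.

Per-class precision (TP/(TP+FP)):
  forest: TP=6, FP=1+0+0+0=1 → 6/7 = 0.85714
  water: TP=6, FP=2+1+1+1=5 → 6/11 = 0.54545
  urban: TP=5, FP=0+2+0+1=3 → 5/8 = 0.62500
  crop: TP=10, FP=1+2+0+0=3 → 10/13 = 0.76923
  barren: TP=3, FP=0+1+1+1=3 → 3/6 = 0.50000
Weighted-precision = Σ (supportᵢ/N)·precisionᵢ with N=45: (9/45)·0.85714 + (12/45)·0.54545 + (7/45)·0.62500 + (12/45)·0.76923 + (5/45)·0.50000 = 0.6748

0.6748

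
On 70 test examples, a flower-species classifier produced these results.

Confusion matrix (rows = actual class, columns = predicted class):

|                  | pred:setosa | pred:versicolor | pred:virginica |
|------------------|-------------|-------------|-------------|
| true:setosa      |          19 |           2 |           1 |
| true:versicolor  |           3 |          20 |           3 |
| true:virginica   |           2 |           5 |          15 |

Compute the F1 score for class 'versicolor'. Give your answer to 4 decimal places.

0.7547

One-vs-rest for 'versicolor': TP = diagonal; FP = other classes predicted 'versicolor'; FN = 'versicolor' predicted as other.
F1 score = 2·TP/(2·TP+FP+FN).
versicolor: TP=20, FP=2+5=7, FN=3+3=6 → 40/53 = 0.75472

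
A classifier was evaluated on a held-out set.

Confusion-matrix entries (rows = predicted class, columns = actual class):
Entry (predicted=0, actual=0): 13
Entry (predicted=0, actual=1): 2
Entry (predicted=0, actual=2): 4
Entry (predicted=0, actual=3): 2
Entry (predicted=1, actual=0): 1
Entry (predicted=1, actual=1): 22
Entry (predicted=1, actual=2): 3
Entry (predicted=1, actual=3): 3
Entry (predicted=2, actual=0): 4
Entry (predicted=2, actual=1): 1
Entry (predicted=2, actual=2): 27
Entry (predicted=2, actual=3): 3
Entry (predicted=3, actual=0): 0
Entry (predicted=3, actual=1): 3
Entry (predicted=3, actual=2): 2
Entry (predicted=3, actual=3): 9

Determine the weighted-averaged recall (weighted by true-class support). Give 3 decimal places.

Per-class recall (TP/(TP+FN)):
  0: TP=13, FN=1+4+0=5 → 13/18 = 0.7222
  1: TP=22, FN=2+1+3=6 → 22/28 = 0.7857
  2: TP=27, FN=4+3+2=9 → 27/36 = 0.7500
  3: TP=9, FN=2+3+3=8 → 9/17 = 0.5294
Weighted-recall = Σ (supportᵢ/N)·recallᵢ with N=99: (18/99)·0.7222 + (28/99)·0.7857 + (36/99)·0.7500 + (17/99)·0.5294 = 0.717

0.717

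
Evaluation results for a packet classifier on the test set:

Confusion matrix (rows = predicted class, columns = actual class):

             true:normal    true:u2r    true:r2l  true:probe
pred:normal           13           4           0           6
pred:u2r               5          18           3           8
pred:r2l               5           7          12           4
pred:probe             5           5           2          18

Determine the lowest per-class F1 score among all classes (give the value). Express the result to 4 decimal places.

0.5098

Per-class F1 score (2·TP/(2·TP+FP+FN)):
  normal: TP=13, FP=4+0+6=10, FN=5+5+5=15 → 26/51 = 0.50980
  u2r: TP=18, FP=5+3+8=16, FN=4+7+5=16 → 36/68 = 0.52941
  r2l: TP=12, FP=5+7+4=16, FN=0+3+2=5 → 24/45 = 0.53333
  probe: TP=18, FP=5+5+2=12, FN=6+8+4=18 → 36/66 = 0.54545
Lowest is class 'normal' with F1 score = 0.5098.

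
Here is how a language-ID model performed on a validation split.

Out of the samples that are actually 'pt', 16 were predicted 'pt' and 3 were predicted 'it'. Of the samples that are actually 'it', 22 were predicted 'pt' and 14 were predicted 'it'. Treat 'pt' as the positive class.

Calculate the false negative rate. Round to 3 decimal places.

FNR = FN/(FN+TP) = 3/(3+16) = 0.158

0.158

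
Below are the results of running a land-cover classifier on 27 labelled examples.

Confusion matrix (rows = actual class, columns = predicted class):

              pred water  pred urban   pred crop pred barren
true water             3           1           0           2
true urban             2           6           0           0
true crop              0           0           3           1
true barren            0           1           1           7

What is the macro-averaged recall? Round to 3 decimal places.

0.694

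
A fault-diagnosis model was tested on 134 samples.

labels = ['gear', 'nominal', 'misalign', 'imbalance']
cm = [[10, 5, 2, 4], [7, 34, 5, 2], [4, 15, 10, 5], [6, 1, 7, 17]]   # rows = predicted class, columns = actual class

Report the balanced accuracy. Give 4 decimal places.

0.5031

Balanced accuracy = mean of per-class recall.
  gear: recall = 10/27 = 0.37037
  nominal: recall = 34/55 = 0.61818
  misalign: recall = 10/24 = 0.41667
  imbalance: recall = 17/28 = 0.60714
Mean = (0.37037 + 0.61818 + 0.41667 + 0.60714) / 4 = 0.5031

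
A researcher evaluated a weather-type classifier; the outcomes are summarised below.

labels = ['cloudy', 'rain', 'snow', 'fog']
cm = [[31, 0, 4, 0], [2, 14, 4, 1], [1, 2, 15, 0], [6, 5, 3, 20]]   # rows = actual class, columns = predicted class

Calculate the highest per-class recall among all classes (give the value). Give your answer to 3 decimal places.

0.886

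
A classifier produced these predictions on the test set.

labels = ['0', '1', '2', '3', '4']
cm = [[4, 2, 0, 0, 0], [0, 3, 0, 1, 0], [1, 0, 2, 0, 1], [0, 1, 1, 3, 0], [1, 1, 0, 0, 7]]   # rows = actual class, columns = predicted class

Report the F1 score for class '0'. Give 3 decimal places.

Take TP from the diagonal, FP from the rest of the '0' prediction marginal, FN from the rest of the '0' actual marginal.
F1 score = 2·TP/(2·TP+FP+FN).
0: TP=4, FP=0+1+0+1=2, FN=2+0+0+0=2 → 8/12 = 0.6667

0.667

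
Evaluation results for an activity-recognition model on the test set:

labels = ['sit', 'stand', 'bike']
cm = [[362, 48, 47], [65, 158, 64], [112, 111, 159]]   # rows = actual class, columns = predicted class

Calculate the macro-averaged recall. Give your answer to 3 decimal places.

0.586

Per-class recall (TP/(TP+FN)):
  sit: TP=362, FN=48+47=95 → 362/457 = 0.7921
  stand: TP=158, FN=65+64=129 → 158/287 = 0.5505
  bike: TP=159, FN=112+111=223 → 159/382 = 0.4162
Macro-recall = mean = (0.7921 + 0.5505 + 0.4162) / 3 = 0.586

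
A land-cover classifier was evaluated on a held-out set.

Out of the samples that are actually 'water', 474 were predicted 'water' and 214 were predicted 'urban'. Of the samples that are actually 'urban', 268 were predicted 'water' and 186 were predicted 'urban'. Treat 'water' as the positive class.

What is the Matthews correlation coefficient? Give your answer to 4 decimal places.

0.1012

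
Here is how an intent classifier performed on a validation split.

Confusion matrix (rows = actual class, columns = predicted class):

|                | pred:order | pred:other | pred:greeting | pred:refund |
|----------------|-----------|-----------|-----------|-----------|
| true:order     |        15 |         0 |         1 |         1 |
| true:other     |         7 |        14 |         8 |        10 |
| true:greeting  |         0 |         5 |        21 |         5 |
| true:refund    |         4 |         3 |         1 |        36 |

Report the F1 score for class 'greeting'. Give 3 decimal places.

0.677

Take TP from the diagonal, FP from the rest of the 'greeting' prediction marginal, FN from the rest of the 'greeting' actual marginal.
F1 score = 2·TP/(2·TP+FP+FN).
greeting: TP=21, FP=1+8+1=10, FN=0+5+5=10 → 42/62 = 0.6774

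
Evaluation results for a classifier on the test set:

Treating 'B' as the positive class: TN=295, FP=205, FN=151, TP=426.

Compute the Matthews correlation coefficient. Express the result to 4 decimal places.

0.3324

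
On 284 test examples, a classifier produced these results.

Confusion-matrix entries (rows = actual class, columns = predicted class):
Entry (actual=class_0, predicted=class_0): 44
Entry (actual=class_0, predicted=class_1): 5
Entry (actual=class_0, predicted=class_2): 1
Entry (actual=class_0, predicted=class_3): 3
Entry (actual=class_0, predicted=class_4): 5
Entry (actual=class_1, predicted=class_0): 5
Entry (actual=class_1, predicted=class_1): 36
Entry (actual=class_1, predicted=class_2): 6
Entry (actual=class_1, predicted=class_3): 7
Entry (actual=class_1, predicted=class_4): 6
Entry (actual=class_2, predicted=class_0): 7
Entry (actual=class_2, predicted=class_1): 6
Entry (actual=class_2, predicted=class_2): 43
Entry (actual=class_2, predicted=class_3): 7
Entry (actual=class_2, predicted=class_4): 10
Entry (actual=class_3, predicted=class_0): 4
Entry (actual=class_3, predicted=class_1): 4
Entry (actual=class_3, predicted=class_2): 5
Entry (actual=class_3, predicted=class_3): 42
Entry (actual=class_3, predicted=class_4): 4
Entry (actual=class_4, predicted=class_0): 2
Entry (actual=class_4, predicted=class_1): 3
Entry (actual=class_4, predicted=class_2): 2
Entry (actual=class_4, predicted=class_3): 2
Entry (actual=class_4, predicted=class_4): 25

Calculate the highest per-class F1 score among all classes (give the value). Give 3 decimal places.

Per-class F1 score (2·TP/(2·TP+FP+FN)):
  class_0: TP=44, FP=5+7+4+2=18, FN=5+1+3+5=14 → 88/120 = 0.7333
  class_1: TP=36, FP=5+6+4+3=18, FN=5+6+7+6=24 → 72/114 = 0.6316
  class_2: TP=43, FP=1+6+5+2=14, FN=7+6+7+10=30 → 86/130 = 0.6615
  class_3: TP=42, FP=3+7+7+2=19, FN=4+4+5+4=17 → 84/120 = 0.7000
  class_4: TP=25, FP=5+6+10+4=25, FN=2+3+2+2=9 → 50/84 = 0.5952
Highest is class 'class_0' with F1 score = 0.733.

0.733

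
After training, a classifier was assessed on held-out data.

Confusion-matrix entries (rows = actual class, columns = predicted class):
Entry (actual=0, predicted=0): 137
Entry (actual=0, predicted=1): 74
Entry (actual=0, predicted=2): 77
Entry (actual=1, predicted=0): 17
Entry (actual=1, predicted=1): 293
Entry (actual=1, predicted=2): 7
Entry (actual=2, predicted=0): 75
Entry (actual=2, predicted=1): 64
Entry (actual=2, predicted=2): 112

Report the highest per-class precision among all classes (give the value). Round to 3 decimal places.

Per-class precision (TP/(TP+FP)):
  0: TP=137, FP=17+75=92 → 137/229 = 0.5983
  1: TP=293, FP=74+64=138 → 293/431 = 0.6798
  2: TP=112, FP=77+7=84 → 112/196 = 0.5714
Highest is class '1' with precision = 0.680.

0.680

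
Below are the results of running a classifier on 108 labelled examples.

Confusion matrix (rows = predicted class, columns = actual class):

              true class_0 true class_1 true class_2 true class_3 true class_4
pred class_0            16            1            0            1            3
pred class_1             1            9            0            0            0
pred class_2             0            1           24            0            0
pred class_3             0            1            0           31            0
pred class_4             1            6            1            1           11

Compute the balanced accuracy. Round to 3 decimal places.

0.815

Balanced accuracy = mean of per-class recall.
  class_0: recall = 16/18 = 0.8889
  class_1: recall = 9/18 = 0.5000
  class_2: recall = 24/25 = 0.9600
  class_3: recall = 31/33 = 0.9394
  class_4: recall = 11/14 = 0.7857
Mean = (0.8889 + 0.5000 + 0.9600 + 0.9394 + 0.7857) / 5 = 0.815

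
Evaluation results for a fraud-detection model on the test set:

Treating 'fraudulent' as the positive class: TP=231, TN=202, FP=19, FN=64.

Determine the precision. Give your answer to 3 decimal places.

0.924

Precision = TP/(TP+FP) = 231/(231+19) = 231/250 = 0.924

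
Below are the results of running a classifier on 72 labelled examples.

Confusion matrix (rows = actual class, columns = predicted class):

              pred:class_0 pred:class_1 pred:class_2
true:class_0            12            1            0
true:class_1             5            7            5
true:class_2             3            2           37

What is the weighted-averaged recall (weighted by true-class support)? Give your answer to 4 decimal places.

0.7778

Per-class recall (TP/(TP+FN)):
  class_0: TP=12, FN=1+0=1 → 12/13 = 0.92308
  class_1: TP=7, FN=5+5=10 → 7/17 = 0.41176
  class_2: TP=37, FN=3+2=5 → 37/42 = 0.88095
Weighted-recall = Σ (supportᵢ/N)·recallᵢ with N=72: (13/72)·0.92308 + (17/72)·0.41176 + (42/72)·0.88095 = 0.7778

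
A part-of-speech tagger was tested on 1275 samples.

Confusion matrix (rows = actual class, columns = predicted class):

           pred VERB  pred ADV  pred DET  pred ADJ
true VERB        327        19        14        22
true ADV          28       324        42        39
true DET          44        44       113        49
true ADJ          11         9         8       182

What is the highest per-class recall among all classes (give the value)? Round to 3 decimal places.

0.867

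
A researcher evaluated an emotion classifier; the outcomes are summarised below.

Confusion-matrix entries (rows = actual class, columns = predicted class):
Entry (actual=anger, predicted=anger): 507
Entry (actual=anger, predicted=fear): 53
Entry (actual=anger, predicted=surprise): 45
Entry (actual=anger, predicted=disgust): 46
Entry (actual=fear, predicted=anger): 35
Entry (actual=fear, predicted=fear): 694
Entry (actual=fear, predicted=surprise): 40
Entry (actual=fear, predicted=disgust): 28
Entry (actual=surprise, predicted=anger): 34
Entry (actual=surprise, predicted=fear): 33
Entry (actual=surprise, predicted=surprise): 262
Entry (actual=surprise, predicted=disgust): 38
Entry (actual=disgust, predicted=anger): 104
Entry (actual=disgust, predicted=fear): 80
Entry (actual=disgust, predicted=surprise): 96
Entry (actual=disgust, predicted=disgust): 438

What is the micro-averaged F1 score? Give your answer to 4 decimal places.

0.7505

Micro-averaging pools counts across classes: ΣTP=1901, ΣFP=632, ΣFN=632.
Micro-F1 score = 2·TP/(2·TP+FP+FN) on pooled counts = 0.7505 (equals overall accuracy in single-label multiclass).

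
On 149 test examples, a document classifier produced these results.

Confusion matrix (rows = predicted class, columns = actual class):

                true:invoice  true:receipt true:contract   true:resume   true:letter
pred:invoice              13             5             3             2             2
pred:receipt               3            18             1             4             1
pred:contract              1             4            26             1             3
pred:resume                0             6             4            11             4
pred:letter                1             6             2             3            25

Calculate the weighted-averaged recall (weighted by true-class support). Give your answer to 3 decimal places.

0.624

Per-class recall (TP/(TP+FN)):
  invoice: TP=13, FN=3+1+0+1=5 → 13/18 = 0.7222
  receipt: TP=18, FN=5+4+6+6=21 → 18/39 = 0.4615
  contract: TP=26, FN=3+1+4+2=10 → 26/36 = 0.7222
  resume: TP=11, FN=2+4+1+3=10 → 11/21 = 0.5238
  letter: TP=25, FN=2+1+3+4=10 → 25/35 = 0.7143
Weighted-recall = Σ (supportᵢ/N)·recallᵢ with N=149: (18/149)·0.7222 + (39/149)·0.4615 + (36/149)·0.7222 + (21/149)·0.5238 + (35/149)·0.7143 = 0.624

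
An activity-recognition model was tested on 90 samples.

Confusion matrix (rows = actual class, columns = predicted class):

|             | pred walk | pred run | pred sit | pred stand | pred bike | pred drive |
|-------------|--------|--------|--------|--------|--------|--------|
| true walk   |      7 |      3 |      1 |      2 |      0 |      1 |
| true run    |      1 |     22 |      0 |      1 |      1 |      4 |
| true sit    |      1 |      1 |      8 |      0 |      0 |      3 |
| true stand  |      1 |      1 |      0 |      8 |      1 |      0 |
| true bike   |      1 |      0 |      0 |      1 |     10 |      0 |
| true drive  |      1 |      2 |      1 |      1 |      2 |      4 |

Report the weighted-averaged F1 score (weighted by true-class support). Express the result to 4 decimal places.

0.6552

Per-class F1 score (2·TP/(2·TP+FP+FN)):
  walk: TP=7, FP=1+1+1+1+1=5, FN=3+1+2+0+1=7 → 14/26 = 0.53846
  run: TP=22, FP=3+1+1+0+2=7, FN=1+0+1+1+4=7 → 44/58 = 0.75862
  sit: TP=8, FP=1+0+0+0+1=2, FN=1+1+0+0+3=5 → 16/23 = 0.69565
  stand: TP=8, FP=2+1+0+1+1=5, FN=1+1+0+1+0=3 → 16/24 = 0.66667
  bike: TP=10, FP=0+1+0+1+2=4, FN=1+0+0+1+0=2 → 20/26 = 0.76923
  drive: TP=4, FP=1+4+3+0+0=8, FN=1+2+1+1+2=7 → 8/23 = 0.34783
Weighted-F1 score = Σ (supportᵢ/N)·F1 scoreᵢ with N=90: (14/90)·0.53846 + (29/90)·0.75862 + (13/90)·0.69565 + (11/90)·0.66667 + (12/90)·0.76923 + (11/90)·0.34783 = 0.6552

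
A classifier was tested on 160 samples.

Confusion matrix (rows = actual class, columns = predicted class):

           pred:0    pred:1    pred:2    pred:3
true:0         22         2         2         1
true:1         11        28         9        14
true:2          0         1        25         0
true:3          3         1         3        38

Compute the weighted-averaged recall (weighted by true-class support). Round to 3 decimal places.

0.706

Per-class recall (TP/(TP+FN)):
  0: TP=22, FN=2+2+1=5 → 22/27 = 0.8148
  1: TP=28, FN=11+9+14=34 → 28/62 = 0.4516
  2: TP=25, FN=0+1+0=1 → 25/26 = 0.9615
  3: TP=38, FN=3+1+3=7 → 38/45 = 0.8444
Weighted-recall = Σ (supportᵢ/N)·recallᵢ with N=160: (27/160)·0.8148 + (62/160)·0.4516 + (26/160)·0.9615 + (45/160)·0.8444 = 0.706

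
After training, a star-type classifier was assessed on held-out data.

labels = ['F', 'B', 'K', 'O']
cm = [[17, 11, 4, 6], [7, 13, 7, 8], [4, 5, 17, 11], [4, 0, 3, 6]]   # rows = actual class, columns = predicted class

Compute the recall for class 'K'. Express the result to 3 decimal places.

Take TP from the diagonal, FP from the rest of the 'K' prediction marginal, FN from the rest of the 'K' actual marginal.
recall = TP/(TP+FN).
K: TP=17, FN=4+5+11=20 → 17/37 = 0.4595

0.459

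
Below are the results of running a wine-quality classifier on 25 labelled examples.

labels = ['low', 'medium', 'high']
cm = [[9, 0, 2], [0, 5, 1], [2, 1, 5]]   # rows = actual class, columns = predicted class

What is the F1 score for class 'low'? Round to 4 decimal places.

0.8182

Treat 'low' as positive and all other classes as negative.
F1 score = 2·TP/(2·TP+FP+FN).
low: TP=9, FP=0+2=2, FN=0+2=2 → 18/22 = 0.81818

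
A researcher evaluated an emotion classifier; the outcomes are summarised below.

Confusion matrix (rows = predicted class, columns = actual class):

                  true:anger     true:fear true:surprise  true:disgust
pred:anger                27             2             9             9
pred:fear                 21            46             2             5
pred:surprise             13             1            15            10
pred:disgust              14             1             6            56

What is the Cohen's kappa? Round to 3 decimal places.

0.469

Observed agreement pₒ = trace/N = 144/237 = 0.6076
Expected agreement pₑ = Σ (rowᵢ·colᵢ)/N² = (75·47 + 50·74 + 32·39 + 80·77)/237² = 0.2605
κ = (pₒ − pₑ)/(1 − pₑ) = (0.6076 − 0.2605)/(1 − 0.2605) = 0.469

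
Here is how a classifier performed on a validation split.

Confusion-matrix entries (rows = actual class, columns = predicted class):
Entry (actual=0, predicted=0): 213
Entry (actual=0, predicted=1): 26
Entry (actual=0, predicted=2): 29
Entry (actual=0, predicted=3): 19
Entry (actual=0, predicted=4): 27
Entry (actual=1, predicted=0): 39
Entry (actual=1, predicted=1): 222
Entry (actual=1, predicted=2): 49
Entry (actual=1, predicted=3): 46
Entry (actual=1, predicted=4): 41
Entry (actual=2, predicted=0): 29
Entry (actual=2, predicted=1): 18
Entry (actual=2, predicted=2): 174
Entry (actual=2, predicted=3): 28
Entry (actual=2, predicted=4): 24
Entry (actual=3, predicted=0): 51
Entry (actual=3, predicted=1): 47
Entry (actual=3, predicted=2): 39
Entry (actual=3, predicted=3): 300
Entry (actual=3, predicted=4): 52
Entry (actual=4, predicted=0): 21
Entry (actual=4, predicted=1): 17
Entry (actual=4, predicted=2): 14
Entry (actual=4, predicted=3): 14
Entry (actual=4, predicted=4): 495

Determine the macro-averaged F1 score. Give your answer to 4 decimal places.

Per-class F1 score (2·TP/(2·TP+FP+FN)):
  0: TP=213, FP=39+29+51+21=140, FN=26+29+19+27=101 → 426/667 = 0.63868
  1: TP=222, FP=26+18+47+17=108, FN=39+49+46+41=175 → 444/727 = 0.61073
  2: TP=174, FP=29+49+39+14=131, FN=29+18+28+24=99 → 348/578 = 0.60208
  3: TP=300, FP=19+46+28+14=107, FN=51+47+39+52=189 → 600/896 = 0.66964
  4: TP=495, FP=27+41+24+52=144, FN=21+17+14+14=66 → 990/1200 = 0.82500
Macro-F1 score = mean = (0.63868 + 0.61073 + 0.60208 + 0.66964 + 0.82500) / 5 = 0.6692

0.6692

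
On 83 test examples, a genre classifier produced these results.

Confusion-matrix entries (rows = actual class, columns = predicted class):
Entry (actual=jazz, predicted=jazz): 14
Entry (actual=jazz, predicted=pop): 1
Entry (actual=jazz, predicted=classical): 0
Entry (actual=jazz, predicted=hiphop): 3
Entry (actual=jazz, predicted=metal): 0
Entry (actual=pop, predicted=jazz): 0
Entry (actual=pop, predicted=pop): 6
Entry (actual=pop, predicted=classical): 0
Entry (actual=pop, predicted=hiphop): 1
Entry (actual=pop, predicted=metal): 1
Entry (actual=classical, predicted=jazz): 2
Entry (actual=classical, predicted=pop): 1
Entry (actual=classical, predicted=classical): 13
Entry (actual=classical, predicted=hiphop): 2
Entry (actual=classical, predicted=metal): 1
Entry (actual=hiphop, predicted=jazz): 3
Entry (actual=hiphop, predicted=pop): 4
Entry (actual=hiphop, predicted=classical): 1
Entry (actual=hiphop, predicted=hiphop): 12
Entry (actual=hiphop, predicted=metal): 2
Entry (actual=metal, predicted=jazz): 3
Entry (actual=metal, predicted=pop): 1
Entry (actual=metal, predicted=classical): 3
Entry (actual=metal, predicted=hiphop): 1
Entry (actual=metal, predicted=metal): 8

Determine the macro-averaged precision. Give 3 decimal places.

0.632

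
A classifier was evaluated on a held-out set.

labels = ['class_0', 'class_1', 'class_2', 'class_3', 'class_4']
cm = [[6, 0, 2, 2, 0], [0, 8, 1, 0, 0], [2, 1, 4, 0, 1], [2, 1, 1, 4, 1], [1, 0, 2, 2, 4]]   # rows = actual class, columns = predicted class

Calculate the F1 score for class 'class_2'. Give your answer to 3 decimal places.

F1 score = 2·TP/(2·TP+FP+FN).
class_2: TP=4, FP=2+1+1+2=6, FN=2+1+0+1=4 → 8/18 = 0.4444

0.444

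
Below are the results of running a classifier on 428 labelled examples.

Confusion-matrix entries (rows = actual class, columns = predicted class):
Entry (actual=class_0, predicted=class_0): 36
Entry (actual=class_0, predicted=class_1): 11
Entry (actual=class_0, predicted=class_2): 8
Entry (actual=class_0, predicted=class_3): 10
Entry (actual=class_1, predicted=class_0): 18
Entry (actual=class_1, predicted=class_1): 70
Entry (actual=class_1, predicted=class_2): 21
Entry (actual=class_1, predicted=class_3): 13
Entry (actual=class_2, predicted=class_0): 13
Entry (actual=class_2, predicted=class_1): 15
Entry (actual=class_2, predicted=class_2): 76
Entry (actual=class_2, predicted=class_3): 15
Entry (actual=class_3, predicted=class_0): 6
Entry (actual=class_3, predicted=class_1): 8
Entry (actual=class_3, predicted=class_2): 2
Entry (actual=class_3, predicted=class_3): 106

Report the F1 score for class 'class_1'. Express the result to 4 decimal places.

0.6195

One-vs-rest for 'class_1': TP = diagonal; FP = other classes predicted 'class_1'; FN = 'class_1' predicted as other.
F1 score = 2·TP/(2·TP+FP+FN).
class_1: TP=70, FP=11+15+8=34, FN=18+21+13=52 → 140/226 = 0.61947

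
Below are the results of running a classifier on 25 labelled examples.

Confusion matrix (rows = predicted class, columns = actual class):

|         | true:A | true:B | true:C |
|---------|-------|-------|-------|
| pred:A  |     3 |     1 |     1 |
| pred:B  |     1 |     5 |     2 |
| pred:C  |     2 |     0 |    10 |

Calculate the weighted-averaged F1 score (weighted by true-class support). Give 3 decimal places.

Per-class F1 score (2·TP/(2·TP+FP+FN)):
  A: TP=3, FP=1+1=2, FN=1+2=3 → 6/11 = 0.5455
  B: TP=5, FP=1+2=3, FN=1+0=1 → 10/14 = 0.7143
  C: TP=10, FP=2+0=2, FN=1+2=3 → 20/25 = 0.8000
Weighted-F1 score = Σ (supportᵢ/N)·F1 scoreᵢ with N=25: (6/25)·0.5455 + (6/25)·0.7143 + (13/25)·0.8000 = 0.718

0.718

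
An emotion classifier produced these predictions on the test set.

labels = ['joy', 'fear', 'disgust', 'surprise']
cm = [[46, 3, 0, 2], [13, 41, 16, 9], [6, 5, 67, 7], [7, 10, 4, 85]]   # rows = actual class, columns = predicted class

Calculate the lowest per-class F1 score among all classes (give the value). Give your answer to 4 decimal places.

Per-class F1 score (2·TP/(2·TP+FP+FN)):
  joy: TP=46, FP=13+6+7=26, FN=3+0+2=5 → 92/123 = 0.74797
  fear: TP=41, FP=3+5+10=18, FN=13+16+9=38 → 82/138 = 0.59420
  disgust: TP=67, FP=0+16+4=20, FN=6+5+7=18 → 134/172 = 0.77907
  surprise: TP=85, FP=2+9+7=18, FN=7+10+4=21 → 170/209 = 0.81340
Lowest is class 'fear' with F1 score = 0.5942.

0.5942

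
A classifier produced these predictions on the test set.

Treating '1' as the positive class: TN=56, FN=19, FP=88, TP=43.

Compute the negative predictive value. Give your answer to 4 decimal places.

0.7467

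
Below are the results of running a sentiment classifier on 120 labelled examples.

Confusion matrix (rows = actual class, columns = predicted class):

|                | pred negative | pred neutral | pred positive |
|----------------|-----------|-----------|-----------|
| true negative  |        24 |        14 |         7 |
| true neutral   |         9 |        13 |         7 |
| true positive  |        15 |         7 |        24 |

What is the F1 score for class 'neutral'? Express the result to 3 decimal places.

Take TP from the diagonal, FP from the rest of the 'neutral' prediction marginal, FN from the rest of the 'neutral' actual marginal.
F1 score = 2·TP/(2·TP+FP+FN).
neutral: TP=13, FP=14+7=21, FN=9+7=16 → 26/63 = 0.4127

0.413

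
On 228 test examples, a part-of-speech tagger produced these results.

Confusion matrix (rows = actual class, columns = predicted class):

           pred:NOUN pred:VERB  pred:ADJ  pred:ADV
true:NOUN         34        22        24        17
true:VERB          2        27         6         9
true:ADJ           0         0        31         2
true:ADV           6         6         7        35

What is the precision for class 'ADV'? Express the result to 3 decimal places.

Take TP from the diagonal, FP from the rest of the 'ADV' prediction marginal, FN from the rest of the 'ADV' actual marginal.
precision = TP/(TP+FP).
ADV: TP=35, FP=17+9+2=28 → 35/63 = 0.5556

0.556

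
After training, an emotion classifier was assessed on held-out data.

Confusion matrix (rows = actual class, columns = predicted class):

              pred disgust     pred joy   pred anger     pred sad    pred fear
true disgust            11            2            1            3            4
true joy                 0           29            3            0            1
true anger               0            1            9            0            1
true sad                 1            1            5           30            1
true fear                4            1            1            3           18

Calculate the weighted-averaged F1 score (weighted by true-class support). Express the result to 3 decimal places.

Per-class F1 score (2·TP/(2·TP+FP+FN)):
  disgust: TP=11, FP=0+0+1+4=5, FN=2+1+3+4=10 → 22/37 = 0.5946
  joy: TP=29, FP=2+1+1+1=5, FN=0+3+0+1=4 → 58/67 = 0.8657
  anger: TP=9, FP=1+3+5+1=10, FN=0+1+0+1=2 → 18/30 = 0.6000
  sad: TP=30, FP=3+0+0+3=6, FN=1+1+5+1=8 → 60/74 = 0.8108
  fear: TP=18, FP=4+1+1+1=7, FN=4+1+1+3=9 → 36/52 = 0.6923
Weighted-F1 score = Σ (supportᵢ/N)·F1 scoreᵢ with N=130: (21/130)·0.5946 + (33/130)·0.8657 + (11/130)·0.6000 + (38/130)·0.8108 + (27/130)·0.6923 = 0.747

0.747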